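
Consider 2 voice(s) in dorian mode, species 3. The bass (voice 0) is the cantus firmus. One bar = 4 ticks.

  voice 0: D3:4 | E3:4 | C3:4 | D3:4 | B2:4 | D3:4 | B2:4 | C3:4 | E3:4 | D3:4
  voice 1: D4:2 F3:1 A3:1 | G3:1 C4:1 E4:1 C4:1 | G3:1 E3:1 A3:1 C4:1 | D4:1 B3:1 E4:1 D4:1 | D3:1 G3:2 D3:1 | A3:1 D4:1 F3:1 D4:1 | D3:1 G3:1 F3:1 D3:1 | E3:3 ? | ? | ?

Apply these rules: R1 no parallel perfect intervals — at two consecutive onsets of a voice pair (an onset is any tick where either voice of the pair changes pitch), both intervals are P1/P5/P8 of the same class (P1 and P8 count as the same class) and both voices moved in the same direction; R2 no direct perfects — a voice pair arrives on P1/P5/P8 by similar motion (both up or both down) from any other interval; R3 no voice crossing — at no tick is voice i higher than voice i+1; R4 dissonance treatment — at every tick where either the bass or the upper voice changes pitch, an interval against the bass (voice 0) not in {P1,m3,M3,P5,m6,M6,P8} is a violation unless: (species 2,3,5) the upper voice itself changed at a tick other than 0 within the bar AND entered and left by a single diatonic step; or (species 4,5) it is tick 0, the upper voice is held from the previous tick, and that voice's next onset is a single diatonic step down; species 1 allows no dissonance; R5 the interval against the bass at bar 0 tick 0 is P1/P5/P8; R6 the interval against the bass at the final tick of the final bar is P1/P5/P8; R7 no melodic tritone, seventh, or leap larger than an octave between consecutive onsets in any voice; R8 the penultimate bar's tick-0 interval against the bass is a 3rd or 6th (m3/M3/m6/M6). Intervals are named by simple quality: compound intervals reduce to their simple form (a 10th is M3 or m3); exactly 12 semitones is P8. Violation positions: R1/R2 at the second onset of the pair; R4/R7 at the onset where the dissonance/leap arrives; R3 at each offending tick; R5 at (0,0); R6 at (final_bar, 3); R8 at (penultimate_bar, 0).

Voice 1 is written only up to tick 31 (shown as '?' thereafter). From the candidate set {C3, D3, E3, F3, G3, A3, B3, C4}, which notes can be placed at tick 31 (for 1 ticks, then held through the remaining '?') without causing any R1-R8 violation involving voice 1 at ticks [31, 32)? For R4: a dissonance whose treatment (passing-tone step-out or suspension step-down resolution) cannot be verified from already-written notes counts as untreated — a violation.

C3: legal
D3: violates R4
E3: legal
F3: violates R4
G3: legal
A3: legal
B3: violates R4
C4: legal

{A3, C3, C4, E3, G3}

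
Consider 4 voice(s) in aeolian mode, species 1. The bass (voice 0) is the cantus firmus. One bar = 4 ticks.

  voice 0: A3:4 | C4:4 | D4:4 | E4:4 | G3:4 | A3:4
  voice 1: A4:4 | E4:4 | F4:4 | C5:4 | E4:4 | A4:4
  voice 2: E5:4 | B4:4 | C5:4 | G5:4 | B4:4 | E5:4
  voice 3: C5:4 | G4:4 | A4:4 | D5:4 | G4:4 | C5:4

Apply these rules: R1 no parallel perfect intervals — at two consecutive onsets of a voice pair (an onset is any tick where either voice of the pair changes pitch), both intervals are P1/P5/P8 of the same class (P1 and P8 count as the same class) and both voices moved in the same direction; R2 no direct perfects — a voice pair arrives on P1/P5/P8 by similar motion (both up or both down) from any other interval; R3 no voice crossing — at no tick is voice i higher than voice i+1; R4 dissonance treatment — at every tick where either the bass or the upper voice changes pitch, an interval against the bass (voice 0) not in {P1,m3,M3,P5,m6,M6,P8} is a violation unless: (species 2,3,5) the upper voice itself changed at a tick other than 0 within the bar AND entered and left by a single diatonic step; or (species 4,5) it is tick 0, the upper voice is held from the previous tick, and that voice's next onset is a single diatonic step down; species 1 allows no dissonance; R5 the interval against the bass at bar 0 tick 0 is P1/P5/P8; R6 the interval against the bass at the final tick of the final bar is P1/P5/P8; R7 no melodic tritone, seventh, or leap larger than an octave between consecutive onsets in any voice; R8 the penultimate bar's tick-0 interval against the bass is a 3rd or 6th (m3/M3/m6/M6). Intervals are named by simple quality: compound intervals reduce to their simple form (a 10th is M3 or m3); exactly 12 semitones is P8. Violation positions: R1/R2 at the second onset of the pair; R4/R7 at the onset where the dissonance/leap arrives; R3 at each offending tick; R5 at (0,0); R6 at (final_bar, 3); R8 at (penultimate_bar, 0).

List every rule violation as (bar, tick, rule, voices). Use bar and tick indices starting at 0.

bar 0: v0=A3 v1=A4 v2=E5 v3=C5 downbeat m3
bar 1: v0=C4 v1=E4 v2=B4 v3=G4 downbeat P5
bar 2: v0=D4 v1=F4 v2=C5 v3=A4 downbeat P5
bar 3: v0=E4 v1=C5 v2=G5 v3=D5 downbeat m7
bar 4: v0=G3 v1=E4 v2=B4 v3=G4 downbeat P8
bar 5: v0=A3 v1=A4 v2=E5 v3=C5 downbeat m3
  -> R3 @ bar 0 tick 0 v(2, 3): E5 above C5
  -> R5 @ bar 0 tick 0 v(0, 3): opens on m3
  -> R3 @ bar 0 tick 1 v(2, 3): E5 above C5
  -> R3 @ bar 0 tick 2 v(2, 3): E5 above C5
  -> R3 @ bar 0 tick 3 v(2, 3): E5 above C5
  -> R1 @ bar 1 tick 0 v(1, 2): A4/E5 P5 -> E4/B4 P5 similar
  -> R3 @ bar 1 tick 0 v(2, 3): B4 above G4
  -> R4 @ bar 1 tick 0 v(0, 2): C4/B4 M7 untreated
  -> R3 @ bar 1 tick 1 v(2, 3): B4 above G4
  -> R3 @ bar 1 tick 2 v(2, 3): B4 above G4
  -> R3 @ bar 1 tick 3 v(2, 3): B4 above G4
  -> R1 @ bar 2 tick 0 v(0, 3): C4/G4 P5 -> D4/A4 P5 similar
  -> R1 @ bar 2 tick 0 v(1, 2): E4/B4 P5 -> F4/C5 P5 similar
  -> R3 @ bar 2 tick 0 v(2, 3): C5 above A4
  -> R4 @ bar 2 tick 0 v(0, 2): D4/C5 m7 untreated
  -> R3 @ bar 2 tick 1 v(2, 3): C5 above A4
  -> R3 @ bar 2 tick 2 v(2, 3): C5 above A4
  -> R3 @ bar 2 tick 3 v(2, 3): C5 above A4
  -> R1 @ bar 3 tick 0 v(1, 2): F4/C5 P5 -> C5/G5 P5 similar
  -> R3 @ bar 3 tick 0 v(2, 3): G5 above D5
  -> R4 @ bar 3 tick 0 v(0, 3): E4/D5 m7 untreated
  -> R3 @ bar 3 tick 1 v(2, 3): G5 above D5
  -> R3 @ bar 3 tick 2 v(2, 3): G5 above D5
  -> R3 @ bar 3 tick 3 v(2, 3): G5 above D5
  -> R1 @ bar 4 tick 0 v(1, 2): C5/G5 P5 -> E4/B4 P5 similar
  -> R2 @ bar 4 tick 0 v(0, 3): E4/D5 m7 -> G3/G4 P8 similar
  -> R3 @ bar 4 tick 0 v(2, 3): B4 above G4
  -> R8 @ bar 4 tick 0 v(0, 3): penult P8 not 3rd/6th
  -> R3 @ bar 4 tick 1 v(2, 3): B4 above G4
  -> R3 @ bar 4 tick 2 v(2, 3): B4 above G4
  -> R3 @ bar 4 tick 3 v(2, 3): B4 above G4
  -> R1 @ bar 5 tick 0 v(1, 2): E4/B4 P5 -> A4/E5 P5 similar
  -> R2 @ bar 5 tick 0 v(0, 1): G3/E4 M6 -> A3/A4 P8 similar
  -> R2 @ bar 5 tick 0 v(0, 2): G3/B4 M3 -> A3/E5 P5 similar
  -> R3 @ bar 5 tick 0 v(2, 3): E5 above C5
  -> R3 @ bar 5 tick 1 v(2, 3): E5 above C5
  -> R3 @ bar 5 tick 2 v(2, 3): E5 above C5
  -> R3 @ bar 5 tick 3 v(2, 3): E5 above C5
  -> R6 @ bar 5 tick 3 v(0, 3): closes on m3

(0, 0, R3, (2, 3))
(0, 0, R5, (0, 3))
(0, 1, R3, (2, 3))
(0, 2, R3, (2, 3))
(0, 3, R3, (2, 3))
(1, 0, R1, (1, 2))
(1, 0, R3, (2, 3))
(1, 0, R4, (0, 2))
(1, 1, R3, (2, 3))
(1, 2, R3, (2, 3))
(1, 3, R3, (2, 3))
(2, 0, R1, (0, 3))
(2, 0, R1, (1, 2))
(2, 0, R3, (2, 3))
(2, 0, R4, (0, 2))
(2, 1, R3, (2, 3))
(2, 2, R3, (2, 3))
(2, 3, R3, (2, 3))
(3, 0, R1, (1, 2))
(3, 0, R3, (2, 3))
(3, 0, R4, (0, 3))
(3, 1, R3, (2, 3))
(3, 2, R3, (2, 3))
(3, 3, R3, (2, 3))
(4, 0, R1, (1, 2))
(4, 0, R2, (0, 3))
(4, 0, R3, (2, 3))
(4, 0, R8, (0, 3))
(4, 1, R3, (2, 3))
(4, 2, R3, (2, 3))
(4, 3, R3, (2, 3))
(5, 0, R1, (1, 2))
(5, 0, R2, (0, 1))
(5, 0, R2, (0, 2))
(5, 0, R3, (2, 3))
(5, 1, R3, (2, 3))
(5, 2, R3, (2, 3))
(5, 3, R3, (2, 3))
(5, 3, R6, (0, 3))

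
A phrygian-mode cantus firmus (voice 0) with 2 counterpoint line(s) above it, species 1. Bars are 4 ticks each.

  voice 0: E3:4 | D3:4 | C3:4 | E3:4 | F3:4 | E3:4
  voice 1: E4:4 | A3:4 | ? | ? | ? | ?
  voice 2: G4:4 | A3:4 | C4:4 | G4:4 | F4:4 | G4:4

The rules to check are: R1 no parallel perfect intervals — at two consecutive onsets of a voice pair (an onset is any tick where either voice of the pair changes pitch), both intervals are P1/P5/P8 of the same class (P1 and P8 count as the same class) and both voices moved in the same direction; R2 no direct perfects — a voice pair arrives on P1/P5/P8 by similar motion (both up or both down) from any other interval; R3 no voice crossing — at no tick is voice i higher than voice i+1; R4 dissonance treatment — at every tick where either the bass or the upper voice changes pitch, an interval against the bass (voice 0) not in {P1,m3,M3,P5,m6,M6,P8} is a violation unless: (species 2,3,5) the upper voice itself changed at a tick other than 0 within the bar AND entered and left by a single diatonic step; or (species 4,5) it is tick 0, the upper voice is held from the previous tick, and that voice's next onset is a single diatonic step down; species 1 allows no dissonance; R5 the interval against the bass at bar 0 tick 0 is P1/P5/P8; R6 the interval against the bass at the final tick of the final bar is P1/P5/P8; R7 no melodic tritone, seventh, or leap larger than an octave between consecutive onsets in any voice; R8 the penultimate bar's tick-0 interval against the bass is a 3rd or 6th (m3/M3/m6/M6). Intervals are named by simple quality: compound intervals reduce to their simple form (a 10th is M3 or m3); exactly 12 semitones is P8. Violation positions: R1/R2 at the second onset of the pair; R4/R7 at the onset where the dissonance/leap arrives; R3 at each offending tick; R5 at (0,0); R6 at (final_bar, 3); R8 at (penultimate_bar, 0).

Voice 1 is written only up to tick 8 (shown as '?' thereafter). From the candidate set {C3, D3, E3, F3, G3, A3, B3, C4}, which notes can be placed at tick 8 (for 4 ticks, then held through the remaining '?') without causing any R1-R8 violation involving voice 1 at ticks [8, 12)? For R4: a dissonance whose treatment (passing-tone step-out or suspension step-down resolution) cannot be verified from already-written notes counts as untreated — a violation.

C3: violates R2
D3: violates R4
E3: legal
F3: violates R4
G3: violates R1
A3: legal
B3: violates R4
C4: violates R1

{A3, E3}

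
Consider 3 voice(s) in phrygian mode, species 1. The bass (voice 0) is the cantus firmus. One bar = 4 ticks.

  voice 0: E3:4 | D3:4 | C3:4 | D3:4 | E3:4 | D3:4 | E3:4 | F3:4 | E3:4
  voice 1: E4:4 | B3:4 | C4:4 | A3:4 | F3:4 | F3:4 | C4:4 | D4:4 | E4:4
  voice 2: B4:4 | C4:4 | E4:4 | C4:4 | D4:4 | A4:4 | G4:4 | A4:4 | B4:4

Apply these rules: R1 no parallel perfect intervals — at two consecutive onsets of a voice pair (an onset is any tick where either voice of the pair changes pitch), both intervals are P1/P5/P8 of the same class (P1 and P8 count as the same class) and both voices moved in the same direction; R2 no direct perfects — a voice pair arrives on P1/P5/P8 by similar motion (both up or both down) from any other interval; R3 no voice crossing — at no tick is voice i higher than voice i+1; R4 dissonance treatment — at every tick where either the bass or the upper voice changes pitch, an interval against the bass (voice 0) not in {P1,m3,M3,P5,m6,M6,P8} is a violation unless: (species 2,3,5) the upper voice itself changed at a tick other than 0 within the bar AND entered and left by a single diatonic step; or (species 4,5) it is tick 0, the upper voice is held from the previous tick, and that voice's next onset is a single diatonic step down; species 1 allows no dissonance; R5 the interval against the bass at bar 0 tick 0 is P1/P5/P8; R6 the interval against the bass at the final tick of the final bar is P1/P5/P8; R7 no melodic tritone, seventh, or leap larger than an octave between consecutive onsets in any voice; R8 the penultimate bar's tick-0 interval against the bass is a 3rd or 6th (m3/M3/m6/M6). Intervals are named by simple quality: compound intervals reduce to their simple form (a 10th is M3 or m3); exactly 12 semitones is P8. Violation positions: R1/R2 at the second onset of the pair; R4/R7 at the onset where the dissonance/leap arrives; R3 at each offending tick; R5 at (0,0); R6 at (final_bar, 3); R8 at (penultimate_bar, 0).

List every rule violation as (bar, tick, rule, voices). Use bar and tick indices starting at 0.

(1, 0, R4, (0, 2))
(1, 0, R7, (2,))
(3, 0, R4, (0, 2))
(4, 0, R4, (0, 1))
(4, 0, R4, (0, 2))
(7, 0, R1, (1, 2))
(8, 0, R1, (1, 2))

bar 0: v0=E3 v1=E4 v2=B4 downbeat P5
bar 1: v0=D3 v1=B3 v2=C4 downbeat m7
bar 2: v0=C3 v1=C4 v2=E4 downbeat M3
bar 3: v0=D3 v1=A3 v2=C4 downbeat m7
bar 4: v0=E3 v1=F3 v2=D4 downbeat m7
bar 5: v0=D3 v1=F3 v2=A4 downbeat P5
bar 6: v0=E3 v1=C4 v2=G4 downbeat m3
bar 7: v0=F3 v1=D4 v2=A4 downbeat M3
bar 8: v0=E3 v1=E4 v2=B4 downbeat P5
  -> R4 @ bar 1 tick 0 v(0, 2): D3/C4 m7 untreated
  -> R7 @ bar 1 tick 0 v(2,): B4->C4 leap 11st
  -> R4 @ bar 3 tick 0 v(0, 2): D3/C4 m7 untreated
  -> R4 @ bar 4 tick 0 v(0, 1): E3/F3 m2 untreated
  -> R4 @ bar 4 tick 0 v(0, 2): E3/D4 m7 untreated
  -> R1 @ bar 7 tick 0 v(1, 2): C4/G4 P5 -> D4/A4 P5 similar
  -> R1 @ bar 8 tick 0 v(1, 2): D4/A4 P5 -> E4/B4 P5 similar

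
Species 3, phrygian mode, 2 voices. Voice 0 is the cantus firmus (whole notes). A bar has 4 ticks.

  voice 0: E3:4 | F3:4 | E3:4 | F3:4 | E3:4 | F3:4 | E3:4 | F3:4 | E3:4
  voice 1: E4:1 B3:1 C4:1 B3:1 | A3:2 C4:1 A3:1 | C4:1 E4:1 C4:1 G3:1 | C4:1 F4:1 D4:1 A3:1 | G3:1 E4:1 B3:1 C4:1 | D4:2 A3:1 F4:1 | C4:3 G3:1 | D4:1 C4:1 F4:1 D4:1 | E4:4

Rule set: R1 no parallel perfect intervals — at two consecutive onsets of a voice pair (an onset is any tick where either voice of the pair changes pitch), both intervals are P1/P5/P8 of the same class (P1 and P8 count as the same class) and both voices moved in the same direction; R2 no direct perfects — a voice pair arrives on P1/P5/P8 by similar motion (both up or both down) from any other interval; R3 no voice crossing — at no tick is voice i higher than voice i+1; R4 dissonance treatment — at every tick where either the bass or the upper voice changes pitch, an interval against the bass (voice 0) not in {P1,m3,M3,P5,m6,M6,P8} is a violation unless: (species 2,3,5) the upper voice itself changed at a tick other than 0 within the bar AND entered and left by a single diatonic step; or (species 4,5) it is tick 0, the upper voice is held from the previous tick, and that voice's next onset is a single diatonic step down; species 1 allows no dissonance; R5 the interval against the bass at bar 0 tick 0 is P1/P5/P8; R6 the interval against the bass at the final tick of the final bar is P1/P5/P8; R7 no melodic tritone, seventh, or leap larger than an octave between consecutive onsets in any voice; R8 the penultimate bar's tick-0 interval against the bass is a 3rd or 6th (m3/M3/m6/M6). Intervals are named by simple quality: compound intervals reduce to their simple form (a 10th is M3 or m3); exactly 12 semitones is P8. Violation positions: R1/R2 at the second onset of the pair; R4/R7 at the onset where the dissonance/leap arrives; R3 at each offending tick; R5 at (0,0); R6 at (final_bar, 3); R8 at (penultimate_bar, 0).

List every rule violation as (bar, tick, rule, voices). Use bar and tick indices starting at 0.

bar 0: v0=E3 v1=E4 downbeat P8
bar 1: v0=F3 v1=A3 downbeat M3
bar 2: v0=E3 v1=C4 downbeat m6
bar 3: v0=F3 v1=C4 downbeat P5
bar 4: v0=E3 v1=G3 downbeat m3
bar 5: v0=F3 v1=D4 downbeat M6
bar 6: v0=E3 v1=C4 downbeat m6
bar 7: v0=F3 v1=D4 downbeat M6
bar 8: v0=E3 v1=E4 downbeat P8
  -> R2 @ bar 3 tick 0 v(0, 1): E3/G3 m3 -> F3/C4 P5 similar

(3, 0, R2, (0, 1))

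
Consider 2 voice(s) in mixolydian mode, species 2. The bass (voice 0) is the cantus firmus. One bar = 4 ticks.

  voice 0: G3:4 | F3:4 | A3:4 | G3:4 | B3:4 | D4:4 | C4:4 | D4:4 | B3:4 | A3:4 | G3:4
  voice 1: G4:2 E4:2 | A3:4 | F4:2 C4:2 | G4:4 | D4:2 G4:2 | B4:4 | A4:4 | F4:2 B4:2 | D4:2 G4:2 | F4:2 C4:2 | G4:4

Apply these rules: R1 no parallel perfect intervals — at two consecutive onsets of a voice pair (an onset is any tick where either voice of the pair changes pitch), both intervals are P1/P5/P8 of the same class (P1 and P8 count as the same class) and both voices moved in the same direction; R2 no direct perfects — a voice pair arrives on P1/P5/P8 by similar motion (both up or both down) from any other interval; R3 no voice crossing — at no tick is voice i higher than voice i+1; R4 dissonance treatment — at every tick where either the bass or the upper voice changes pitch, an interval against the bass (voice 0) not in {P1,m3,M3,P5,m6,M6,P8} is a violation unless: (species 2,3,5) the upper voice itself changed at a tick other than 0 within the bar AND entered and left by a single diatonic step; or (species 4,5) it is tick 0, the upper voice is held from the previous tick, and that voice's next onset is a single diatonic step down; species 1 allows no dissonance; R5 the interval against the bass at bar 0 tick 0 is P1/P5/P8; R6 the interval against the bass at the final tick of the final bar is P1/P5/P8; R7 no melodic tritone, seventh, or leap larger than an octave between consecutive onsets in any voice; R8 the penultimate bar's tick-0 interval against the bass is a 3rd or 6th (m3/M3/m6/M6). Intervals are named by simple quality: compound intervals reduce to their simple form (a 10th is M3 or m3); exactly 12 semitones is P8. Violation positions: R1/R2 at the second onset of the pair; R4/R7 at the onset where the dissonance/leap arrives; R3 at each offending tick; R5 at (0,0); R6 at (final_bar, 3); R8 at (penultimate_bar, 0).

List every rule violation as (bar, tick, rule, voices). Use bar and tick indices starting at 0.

bar 0: v0=G3 v1=G4 downbeat P8
bar 1: v0=F3 v1=A3 downbeat M3
bar 2: v0=A3 v1=F4 downbeat m6
bar 3: v0=G3 v1=G4 downbeat P8
bar 4: v0=B3 v1=D4 downbeat m3
bar 5: v0=D4 v1=B4 downbeat M6
bar 6: v0=C4 v1=A4 downbeat M6
bar 7: v0=D4 v1=F4 downbeat m3
bar 8: v0=B3 v1=D4 downbeat m3
bar 9: v0=A3 v1=F4 downbeat m6
bar 10: v0=G3 v1=G4 downbeat P8
  -> R7 @ bar 7 tick 2 v(1,): F4->B4 leap 6st

(7, 2, R7, (1,))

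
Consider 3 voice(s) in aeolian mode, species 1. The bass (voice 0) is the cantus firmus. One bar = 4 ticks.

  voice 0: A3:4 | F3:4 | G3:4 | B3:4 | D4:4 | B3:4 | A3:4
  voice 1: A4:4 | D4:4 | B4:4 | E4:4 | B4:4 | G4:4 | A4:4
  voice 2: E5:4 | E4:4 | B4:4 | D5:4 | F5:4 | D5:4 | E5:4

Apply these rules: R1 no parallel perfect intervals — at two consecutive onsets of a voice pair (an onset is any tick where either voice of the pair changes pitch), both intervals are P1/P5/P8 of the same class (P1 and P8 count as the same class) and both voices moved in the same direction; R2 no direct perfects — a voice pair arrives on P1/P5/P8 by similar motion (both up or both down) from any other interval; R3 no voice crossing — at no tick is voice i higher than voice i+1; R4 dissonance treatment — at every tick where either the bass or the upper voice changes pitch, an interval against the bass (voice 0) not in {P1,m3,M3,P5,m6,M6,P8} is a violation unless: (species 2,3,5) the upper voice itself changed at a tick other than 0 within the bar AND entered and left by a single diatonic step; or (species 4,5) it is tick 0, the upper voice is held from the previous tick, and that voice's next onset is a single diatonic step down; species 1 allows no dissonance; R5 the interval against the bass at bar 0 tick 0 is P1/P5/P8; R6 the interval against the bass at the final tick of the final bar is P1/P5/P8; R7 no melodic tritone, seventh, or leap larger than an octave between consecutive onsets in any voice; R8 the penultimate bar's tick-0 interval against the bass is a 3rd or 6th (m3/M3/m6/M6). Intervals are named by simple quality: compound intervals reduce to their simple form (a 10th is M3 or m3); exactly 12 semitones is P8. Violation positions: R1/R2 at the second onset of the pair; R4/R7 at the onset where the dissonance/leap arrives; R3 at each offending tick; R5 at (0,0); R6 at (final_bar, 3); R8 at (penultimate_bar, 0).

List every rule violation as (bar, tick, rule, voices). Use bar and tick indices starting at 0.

bar 0: v0=A3 v1=A4 v2=E5 downbeat P5
bar 1: v0=F3 v1=D4 v2=E4 downbeat M7
bar 2: v0=G3 v1=B4 v2=B4 downbeat M3
bar 3: v0=B3 v1=E4 v2=D5 downbeat m3
bar 4: v0=D4 v1=B4 v2=F5 downbeat m3
bar 5: v0=B3 v1=G4 v2=D5 downbeat m3
bar 6: v0=A3 v1=A4 v2=E5 downbeat P5
  -> R4 @ bar 1 tick 0 v(0, 2): F3/E4 M7 untreated
  -> R2 @ bar 2 tick 0 v(1, 2): D4/E4 M2 -> B4/B4 P1 similar
  -> R4 @ bar 3 tick 0 v(0, 1): B3/E4 P4 untreated
  -> R2 @ bar 5 tick 0 v(1, 2): B4/F5 TT -> G4/D5 P5 similar
  -> R1 @ bar 6 tick 0 v(1, 2): G4/D5 P5 -> A4/E5 P5 similar

(1, 0, R4, (0, 2))
(2, 0, R2, (1, 2))
(3, 0, R4, (0, 1))
(5, 0, R2, (1, 2))
(6, 0, R1, (1, 2))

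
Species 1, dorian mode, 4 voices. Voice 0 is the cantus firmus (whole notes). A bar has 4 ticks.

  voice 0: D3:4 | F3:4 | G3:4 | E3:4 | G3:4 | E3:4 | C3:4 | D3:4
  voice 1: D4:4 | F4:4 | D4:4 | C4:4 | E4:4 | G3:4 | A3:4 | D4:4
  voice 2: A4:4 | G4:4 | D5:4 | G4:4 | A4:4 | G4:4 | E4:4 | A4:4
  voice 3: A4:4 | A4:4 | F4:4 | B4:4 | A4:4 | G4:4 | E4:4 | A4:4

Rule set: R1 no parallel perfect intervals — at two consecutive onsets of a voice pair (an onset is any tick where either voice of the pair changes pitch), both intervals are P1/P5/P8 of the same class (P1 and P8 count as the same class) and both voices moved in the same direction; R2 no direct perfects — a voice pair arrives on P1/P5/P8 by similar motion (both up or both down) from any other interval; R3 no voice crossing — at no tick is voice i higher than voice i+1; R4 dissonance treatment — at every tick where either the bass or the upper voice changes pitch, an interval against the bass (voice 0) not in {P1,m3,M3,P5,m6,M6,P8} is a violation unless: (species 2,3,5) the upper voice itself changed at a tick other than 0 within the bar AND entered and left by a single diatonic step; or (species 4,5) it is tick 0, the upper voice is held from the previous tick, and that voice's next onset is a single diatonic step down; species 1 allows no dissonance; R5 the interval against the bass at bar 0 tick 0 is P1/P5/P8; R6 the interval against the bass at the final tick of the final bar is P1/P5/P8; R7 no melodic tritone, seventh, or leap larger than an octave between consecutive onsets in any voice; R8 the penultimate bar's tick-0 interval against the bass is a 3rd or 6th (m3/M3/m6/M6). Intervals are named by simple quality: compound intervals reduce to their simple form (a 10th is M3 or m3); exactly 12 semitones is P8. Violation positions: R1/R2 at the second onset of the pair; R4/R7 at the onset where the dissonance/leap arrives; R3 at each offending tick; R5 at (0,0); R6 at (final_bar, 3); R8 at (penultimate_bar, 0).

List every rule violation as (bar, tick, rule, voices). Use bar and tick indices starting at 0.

(1, 0, R1, (0, 1))
(1, 0, R4, (0, 2))
(2, 0, R2, (0, 2))
(2, 0, R3, (2, 3))
(2, 0, R4, (0, 3))
(2, 1, R3, (2, 3))
(2, 2, R3, (2, 3))
(2, 3, R3, (2, 3))
(3, 0, R2, (1, 2))
(3, 0, R7, (3,))
(4, 0, R4, (0, 2))
(4, 0, R4, (0, 3))
(5, 0, R1, (2, 3))
(5, 0, R2, (1, 2))
(5, 0, R2, (1, 3))
(6, 0, R1, (2, 3))
(7, 0, R1, (1, 2))
(7, 0, R1, (1, 3))
(7, 0, R1, (2, 3))
(7, 0, R2, (0, 1))
(7, 0, R2, (0, 2))
(7, 0, R2, (0, 3))

bar 0: v0=D3 v1=D4 v2=A4 v3=A4 downbeat P5
bar 1: v0=F3 v1=F4 v2=G4 v3=A4 downbeat M3
bar 2: v0=G3 v1=D4 v2=D5 v3=F4 downbeat m7
bar 3: v0=E3 v1=C4 v2=G4 v3=B4 downbeat P5
bar 4: v0=G3 v1=E4 v2=A4 v3=A4 downbeat M2
bar 5: v0=E3 v1=G3 v2=G4 v3=G4 downbeat m3
bar 6: v0=C3 v1=A3 v2=E4 v3=E4 downbeat M3
bar 7: v0=D3 v1=D4 v2=A4 v3=A4 downbeat P5
  -> R1 @ bar 1 tick 0 v(0, 1): D3/D4 P8 -> F3/F4 P8 similar
  -> R4 @ bar 1 tick 0 v(0, 2): F3/G4 M2 untreated
  -> R2 @ bar 2 tick 0 v(0, 2): F3/G4 M2 -> G3/D5 P5 similar
  -> R3 @ bar 2 tick 0 v(2, 3): D5 above F4
  -> R4 @ bar 2 tick 0 v(0, 3): G3/F4 m7 untreated
  -> R3 @ bar 2 tick 1 v(2, 3): D5 above F4
  -> R3 @ bar 2 tick 2 v(2, 3): D5 above F4
  -> R3 @ bar 2 tick 3 v(2, 3): D5 above F4
  -> R2 @ bar 3 tick 0 v(1, 2): D4/D5 P8 -> C4/G4 P5 similar
  -> R7 @ bar 3 tick 0 v(3,): F4->B4 leap 6st
  -> R4 @ bar 4 tick 0 v(0, 2): G3/A4 M2 untreated
  -> R4 @ bar 4 tick 0 v(0, 3): G3/A4 M2 untreated
  -> R1 @ bar 5 tick 0 v(2, 3): A4/A4 P1 -> G4/G4 P1 similar
  -> R2 @ bar 5 tick 0 v(1, 2): E4/A4 P4 -> G3/G4 P8 similar
  -> R2 @ bar 5 tick 0 v(1, 3): E4/A4 P4 -> G3/G4 P8 similar
  -> R1 @ bar 6 tick 0 v(2, 3): G4/G4 P1 -> E4/E4 P1 similar
  -> R1 @ bar 7 tick 0 v(1, 2): A3/E4 P5 -> D4/A4 P5 similar
  -> R1 @ bar 7 tick 0 v(1, 3): A3/E4 P5 -> D4/A4 P5 similar
  -> R1 @ bar 7 tick 0 v(2, 3): E4/E4 P1 -> A4/A4 P1 similar
  -> R2 @ bar 7 tick 0 v(0, 1): C3/A3 M6 -> D3/D4 P8 similar
  -> R2 @ bar 7 tick 0 v(0, 2): C3/E4 M3 -> D3/A4 P5 similar
  -> R2 @ bar 7 tick 0 v(0, 3): C3/E4 M3 -> D3/A4 P5 similar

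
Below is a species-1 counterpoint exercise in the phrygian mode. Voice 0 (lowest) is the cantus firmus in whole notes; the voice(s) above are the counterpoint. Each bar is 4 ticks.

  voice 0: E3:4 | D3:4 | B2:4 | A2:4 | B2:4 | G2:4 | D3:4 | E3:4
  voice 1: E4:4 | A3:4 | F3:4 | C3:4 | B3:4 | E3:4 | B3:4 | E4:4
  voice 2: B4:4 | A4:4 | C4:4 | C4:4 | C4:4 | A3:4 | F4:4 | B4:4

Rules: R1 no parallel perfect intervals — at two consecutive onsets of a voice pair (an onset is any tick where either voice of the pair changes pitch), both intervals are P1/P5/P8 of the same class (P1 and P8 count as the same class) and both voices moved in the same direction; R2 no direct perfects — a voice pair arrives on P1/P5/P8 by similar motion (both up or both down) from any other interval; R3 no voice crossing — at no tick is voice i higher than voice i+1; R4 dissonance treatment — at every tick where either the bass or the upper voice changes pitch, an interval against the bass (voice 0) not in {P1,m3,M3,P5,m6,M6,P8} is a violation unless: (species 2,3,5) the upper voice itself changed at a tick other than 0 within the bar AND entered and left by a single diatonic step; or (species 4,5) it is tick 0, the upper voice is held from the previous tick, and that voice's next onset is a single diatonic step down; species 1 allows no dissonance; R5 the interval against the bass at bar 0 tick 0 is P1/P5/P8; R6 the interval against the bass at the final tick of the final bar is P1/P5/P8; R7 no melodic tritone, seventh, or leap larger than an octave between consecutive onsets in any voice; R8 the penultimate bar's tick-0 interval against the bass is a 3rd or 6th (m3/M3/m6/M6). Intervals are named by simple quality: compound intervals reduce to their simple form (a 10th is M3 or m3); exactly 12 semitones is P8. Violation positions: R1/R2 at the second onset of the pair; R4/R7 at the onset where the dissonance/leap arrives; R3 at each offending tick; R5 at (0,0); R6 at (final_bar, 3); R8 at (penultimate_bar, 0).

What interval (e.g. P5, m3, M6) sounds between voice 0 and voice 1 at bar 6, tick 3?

M6

voice 0=D3 voice 1=B3 -> M6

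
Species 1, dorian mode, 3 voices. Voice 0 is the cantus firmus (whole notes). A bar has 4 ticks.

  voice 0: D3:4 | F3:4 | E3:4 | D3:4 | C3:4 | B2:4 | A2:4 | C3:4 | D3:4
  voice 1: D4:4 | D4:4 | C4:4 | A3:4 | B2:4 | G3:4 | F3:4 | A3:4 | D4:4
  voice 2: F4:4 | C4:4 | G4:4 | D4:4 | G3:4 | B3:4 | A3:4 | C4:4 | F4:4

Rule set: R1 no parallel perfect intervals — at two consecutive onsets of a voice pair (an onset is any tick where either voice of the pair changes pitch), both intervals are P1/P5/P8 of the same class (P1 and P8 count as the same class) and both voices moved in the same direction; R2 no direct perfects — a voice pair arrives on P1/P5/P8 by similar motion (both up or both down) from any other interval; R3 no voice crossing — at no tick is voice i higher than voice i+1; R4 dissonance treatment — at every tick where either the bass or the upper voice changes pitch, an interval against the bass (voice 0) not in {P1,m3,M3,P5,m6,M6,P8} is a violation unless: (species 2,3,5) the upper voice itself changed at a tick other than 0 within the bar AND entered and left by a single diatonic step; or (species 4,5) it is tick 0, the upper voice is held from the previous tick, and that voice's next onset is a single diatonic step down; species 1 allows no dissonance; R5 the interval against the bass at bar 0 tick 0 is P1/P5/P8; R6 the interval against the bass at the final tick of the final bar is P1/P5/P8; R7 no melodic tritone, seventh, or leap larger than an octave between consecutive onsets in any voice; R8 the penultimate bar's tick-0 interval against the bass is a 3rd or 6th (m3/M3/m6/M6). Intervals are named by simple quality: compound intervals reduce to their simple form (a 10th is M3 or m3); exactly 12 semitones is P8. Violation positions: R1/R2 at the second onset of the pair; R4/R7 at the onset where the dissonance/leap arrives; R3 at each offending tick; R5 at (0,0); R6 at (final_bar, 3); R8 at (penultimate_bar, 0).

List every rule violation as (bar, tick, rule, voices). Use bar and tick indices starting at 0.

bar 0: v0=D3 v1=D4 v2=F4 downbeat m3
bar 1: v0=F3 v1=D4 v2=C4 downbeat P5
bar 2: v0=E3 v1=C4 v2=G4 downbeat m3
bar 3: v0=D3 v1=A3 v2=D4 downbeat P8
bar 4: v0=C3 v1=B2 v2=G3 downbeat P5
bar 5: v0=B2 v1=G3 v2=B3 downbeat P8
bar 6: v0=A2 v1=F3 v2=A3 downbeat P8
bar 7: v0=C3 v1=A3 v2=C4 downbeat P8
bar 8: v0=D3 v1=D4 v2=F4 downbeat m3
  -> R5 @ bar 0 tick 0 v(0, 2): opens on m3
  -> R3 @ bar 1 tick 0 v(1, 2): D4 above C4
  -> R3 @ bar 1 tick 1 v(1, 2): D4 above C4
  -> R3 @ bar 1 tick 2 v(1, 2): D4 above C4
  -> R3 @ bar 1 tick 3 v(1, 2): D4 above C4
  -> R2 @ bar 3 tick 0 v(0, 1): E3/C4 m6 -> D3/A3 P5 similar
  -> R2 @ bar 3 tick 0 v(0, 2): E3/G4 m3 -> D3/D4 P8 similar
  -> R2 @ bar 4 tick 0 v(0, 2): D3/D4 P8 -> C3/G3 P5 similar
  -> R3 @ bar 4 tick 0 v(0, 1): C3 above B2
  -> R4 @ bar 4 tick 0 v(0, 1): C3/B2 m2 untreated
  -> R7 @ bar 4 tick 0 v(1,): A3->B2 leap 10st
  -> R3 @ bar 4 tick 1 v(0, 1): C3 above B2
  -> R3 @ bar 4 tick 2 v(0, 1): C3 above B2
  -> R3 @ bar 4 tick 3 v(0, 1): C3 above B2
  -> R1 @ bar 6 tick 0 v(0, 2): B2/B3 P8 -> A2/A3 P8 similar
  -> R1 @ bar 7 tick 0 v(0, 2): A2/A3 P8 -> C3/C4 P8 similar
  -> R8 @ bar 7 tick 0 v(0, 2): penult P8 not 3rd/6th
  -> R2 @ bar 8 tick 0 v(0, 1): C3/A3 M6 -> D3/D4 P8 similar
  -> R6 @ bar 8 tick 3 v(0, 2): closes on m3

(0, 0, R5, (0, 2))
(1, 0, R3, (1, 2))
(1, 1, R3, (1, 2))
(1, 2, R3, (1, 2))
(1, 3, R3, (1, 2))
(3, 0, R2, (0, 1))
(3, 0, R2, (0, 2))
(4, 0, R2, (0, 2))
(4, 0, R3, (0, 1))
(4, 0, R4, (0, 1))
(4, 0, R7, (1,))
(4, 1, R3, (0, 1))
(4, 2, R3, (0, 1))
(4, 3, R3, (0, 1))
(6, 0, R1, (0, 2))
(7, 0, R1, (0, 2))
(7, 0, R8, (0, 2))
(8, 0, R2, (0, 1))
(8, 3, R6, (0, 2))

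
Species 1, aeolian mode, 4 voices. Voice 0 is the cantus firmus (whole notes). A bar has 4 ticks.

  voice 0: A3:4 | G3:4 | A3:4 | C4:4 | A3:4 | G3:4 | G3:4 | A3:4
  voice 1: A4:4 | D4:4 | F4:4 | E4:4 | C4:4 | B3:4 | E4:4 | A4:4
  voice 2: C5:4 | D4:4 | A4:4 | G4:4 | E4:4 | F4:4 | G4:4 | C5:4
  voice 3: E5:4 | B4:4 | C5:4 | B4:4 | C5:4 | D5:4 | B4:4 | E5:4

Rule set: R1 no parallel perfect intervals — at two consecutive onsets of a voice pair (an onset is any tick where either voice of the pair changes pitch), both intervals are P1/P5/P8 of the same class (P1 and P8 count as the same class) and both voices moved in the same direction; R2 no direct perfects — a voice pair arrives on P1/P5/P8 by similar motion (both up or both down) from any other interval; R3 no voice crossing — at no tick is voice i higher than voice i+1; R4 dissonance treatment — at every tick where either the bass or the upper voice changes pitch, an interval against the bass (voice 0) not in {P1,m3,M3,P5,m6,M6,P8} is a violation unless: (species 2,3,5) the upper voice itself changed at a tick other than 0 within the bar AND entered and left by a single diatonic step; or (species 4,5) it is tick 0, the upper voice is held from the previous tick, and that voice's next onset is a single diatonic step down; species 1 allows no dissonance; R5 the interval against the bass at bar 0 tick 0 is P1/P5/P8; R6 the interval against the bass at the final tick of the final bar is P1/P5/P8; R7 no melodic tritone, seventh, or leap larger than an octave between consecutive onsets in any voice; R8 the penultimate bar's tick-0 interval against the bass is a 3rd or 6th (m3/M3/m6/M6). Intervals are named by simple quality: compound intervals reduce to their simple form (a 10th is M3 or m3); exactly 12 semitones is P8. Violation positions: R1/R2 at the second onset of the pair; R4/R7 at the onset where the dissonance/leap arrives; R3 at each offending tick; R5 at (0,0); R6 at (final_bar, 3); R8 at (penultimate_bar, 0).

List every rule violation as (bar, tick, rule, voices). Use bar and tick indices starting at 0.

bar 0: v0=A3 v1=A4 v2=C5 v3=E5 downbeat P5
bar 1: v0=G3 v1=D4 v2=D4 v3=B4 downbeat M3
bar 2: v0=A3 v1=F4 v2=A4 v3=C5 downbeat m3
bar 3: v0=C4 v1=E4 v2=G4 v3=B4 downbeat M7
bar 4: v0=A3 v1=C4 v2=E4 v3=C5 downbeat m3
bar 5: v0=G3 v1=B3 v2=F4 v3=D5 downbeat P5
bar 6: v0=G3 v1=E4 v2=G4 v3=B4 downbeat M3
bar 7: v0=A3 v1=A4 v2=C5 v3=E5 downbeat P5
  -> R5 @ bar 0 tick 0 v(0, 2): opens on m3
  -> R2 @ bar 1 tick 0 v(0, 1): A3/A4 P8 -> G3/D4 P5 similar
  -> R2 @ bar 1 tick 0 v(0, 2): A3/C5 m3 -> G3/D4 P5 similar
  -> R2 @ bar 1 tick 0 v(1, 2): A4/C5 m3 -> D4/D4 P1 similar
  -> R7 @ bar 1 tick 0 v(2,): C5->D4 leap 10st
  -> R2 @ bar 2 tick 0 v(0, 2): G3/D4 P5 -> A3/A4 P8 similar
  -> R2 @ bar 2 tick 0 v(1, 3): D4/B4 M6 -> F4/C5 P5 similar
  -> R1 @ bar 3 tick 0 v(1, 3): F4/C5 P5 -> E4/B4 P5 similar
  -> R4 @ bar 3 tick 0 v(0, 3): C4/B4 M7 untreated
  -> R1 @ bar 4 tick 0 v(0, 2): C4/G4 P5 -> A3/E4 P5 similar
  -> R4 @ bar 5 tick 0 v(0, 2): G3/F4 m7 untreated
  -> R8 @ bar 6 tick 0 v(0, 2): penult P8 not 3rd/6th
  -> R1 @ bar 7 tick 0 v(1, 3): E4/B4 P5 -> A4/E5 P5 similar
  -> R2 @ bar 7 tick 0 v(0, 1): G3/E4 M6 -> A3/A4 P8 similar
  -> R2 @ bar 7 tick 0 v(0, 3): G3/B4 M3 -> A3/E5 P5 similar
  -> R6 @ bar 7 tick 3 v(0, 2): closes on m3

(0, 0, R5, (0, 2))
(1, 0, R2, (0, 1))
(1, 0, R2, (0, 2))
(1, 0, R2, (1, 2))
(1, 0, R7, (2,))
(2, 0, R2, (0, 2))
(2, 0, R2, (1, 3))
(3, 0, R1, (1, 3))
(3, 0, R4, (0, 3))
(4, 0, R1, (0, 2))
(5, 0, R4, (0, 2))
(6, 0, R8, (0, 2))
(7, 0, R1, (1, 3))
(7, 0, R2, (0, 1))
(7, 0, R2, (0, 3))
(7, 3, R6, (0, 2))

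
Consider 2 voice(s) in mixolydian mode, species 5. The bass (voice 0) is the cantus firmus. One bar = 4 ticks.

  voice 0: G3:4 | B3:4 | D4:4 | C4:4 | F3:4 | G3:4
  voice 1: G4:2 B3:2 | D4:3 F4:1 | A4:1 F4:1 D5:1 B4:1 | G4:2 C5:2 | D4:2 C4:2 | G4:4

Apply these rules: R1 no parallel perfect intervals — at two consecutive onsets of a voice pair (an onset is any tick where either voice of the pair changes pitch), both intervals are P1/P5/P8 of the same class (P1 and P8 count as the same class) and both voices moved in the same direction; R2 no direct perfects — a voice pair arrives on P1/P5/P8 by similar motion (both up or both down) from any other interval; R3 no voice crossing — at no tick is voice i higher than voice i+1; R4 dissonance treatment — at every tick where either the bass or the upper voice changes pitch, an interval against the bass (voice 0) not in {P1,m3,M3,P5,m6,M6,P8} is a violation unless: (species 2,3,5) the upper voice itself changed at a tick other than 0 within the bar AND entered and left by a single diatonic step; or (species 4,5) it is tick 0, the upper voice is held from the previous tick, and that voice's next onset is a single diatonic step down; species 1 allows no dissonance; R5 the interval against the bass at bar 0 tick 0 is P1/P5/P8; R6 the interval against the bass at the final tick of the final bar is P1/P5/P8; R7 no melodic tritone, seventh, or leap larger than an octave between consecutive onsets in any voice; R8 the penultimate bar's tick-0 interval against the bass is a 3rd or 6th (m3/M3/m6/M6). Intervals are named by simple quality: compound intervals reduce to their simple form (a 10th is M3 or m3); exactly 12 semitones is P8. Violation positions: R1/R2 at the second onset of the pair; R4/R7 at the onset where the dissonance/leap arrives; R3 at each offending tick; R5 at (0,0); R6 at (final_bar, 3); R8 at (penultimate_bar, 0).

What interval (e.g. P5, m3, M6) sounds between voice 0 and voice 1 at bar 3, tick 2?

voice 0=C4 voice 1=C5 -> P8

P8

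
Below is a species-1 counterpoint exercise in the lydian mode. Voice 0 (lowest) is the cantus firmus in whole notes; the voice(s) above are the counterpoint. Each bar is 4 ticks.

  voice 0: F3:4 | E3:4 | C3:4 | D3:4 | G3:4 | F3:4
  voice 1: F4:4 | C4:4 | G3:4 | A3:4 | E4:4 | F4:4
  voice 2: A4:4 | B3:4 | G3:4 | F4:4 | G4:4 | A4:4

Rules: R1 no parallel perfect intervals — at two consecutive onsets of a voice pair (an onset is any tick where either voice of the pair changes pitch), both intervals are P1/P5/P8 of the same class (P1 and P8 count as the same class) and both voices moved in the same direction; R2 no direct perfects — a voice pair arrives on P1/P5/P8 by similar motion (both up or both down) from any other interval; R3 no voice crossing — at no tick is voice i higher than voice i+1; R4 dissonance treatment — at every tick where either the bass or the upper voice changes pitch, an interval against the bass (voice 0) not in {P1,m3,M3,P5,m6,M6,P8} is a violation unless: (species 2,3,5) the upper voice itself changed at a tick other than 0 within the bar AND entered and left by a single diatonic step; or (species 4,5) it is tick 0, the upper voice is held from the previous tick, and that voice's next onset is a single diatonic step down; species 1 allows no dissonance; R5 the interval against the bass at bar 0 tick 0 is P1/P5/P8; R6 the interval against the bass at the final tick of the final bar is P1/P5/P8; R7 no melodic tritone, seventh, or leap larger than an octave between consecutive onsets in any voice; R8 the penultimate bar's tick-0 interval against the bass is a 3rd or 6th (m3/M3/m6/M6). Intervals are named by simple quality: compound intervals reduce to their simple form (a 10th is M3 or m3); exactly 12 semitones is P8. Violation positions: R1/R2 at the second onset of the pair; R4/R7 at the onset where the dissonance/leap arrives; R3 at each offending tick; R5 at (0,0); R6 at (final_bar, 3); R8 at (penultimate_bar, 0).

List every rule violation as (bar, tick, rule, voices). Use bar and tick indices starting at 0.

bar 0: v0=F3 v1=F4 v2=A4 downbeat M3
bar 1: v0=E3 v1=C4 v2=B3 downbeat P5
bar 2: v0=C3 v1=G3 v2=G3 downbeat P5
bar 3: v0=D3 v1=A3 v2=F4 downbeat m3
bar 4: v0=G3 v1=E4 v2=G4 downbeat P8
bar 5: v0=F3 v1=F4 v2=A4 downbeat M3
  -> R5 @ bar 0 tick 0 v(0, 2): opens on M3
  -> R2 @ bar 1 tick 0 v(0, 2): F3/A4 M3 -> E3/B3 P5 similar
  -> R3 @ bar 1 tick 0 v(1, 2): C4 above B3
  -> R7 @ bar 1 tick 0 v(2,): A4->B3 leap 10st
  -> R3 @ bar 1 tick 1 v(1, 2): C4 above B3
  -> R3 @ bar 1 tick 2 v(1, 2): C4 above B3
  -> R3 @ bar 1 tick 3 v(1, 2): C4 above B3
  -> R1 @ bar 2 tick 0 v(0, 2): E3/B3 P5 -> C3/G3 P5 similar
  -> R2 @ bar 2 tick 0 v(0, 1): E3/C4 m6 -> C3/G3 P5 similar
  -> R2 @ bar 2 tick 0 v(1, 2): C4/B3 m2 -> G3/G3 P1 similar
  -> R1 @ bar 3 tick 0 v(0, 1): C3/G3 P5 -> D3/A3 P5 similar
  -> R7 @ bar 3 tick 0 v(2,): G3->F4 leap 10st
  -> R2 @ bar 4 tick 0 v(0, 2): D3/F4 m3 -> G3/G4 P8 similar
  -> R8 @ bar 4 tick 0 v(0, 2): penult P8 not 3rd/6th
  -> R6 @ bar 5 tick 3 v(0, 2): closes on M3

(0, 0, R5, (0, 2))
(1, 0, R2, (0, 2))
(1, 0, R3, (1, 2))
(1, 0, R7, (2,))
(1, 1, R3, (1, 2))
(1, 2, R3, (1, 2))
(1, 3, R3, (1, 2))
(2, 0, R1, (0, 2))
(2, 0, R2, (0, 1))
(2, 0, R2, (1, 2))
(3, 0, R1, (0, 1))
(3, 0, R7, (2,))
(4, 0, R2, (0, 2))
(4, 0, R8, (0, 2))
(5, 3, R6, (0, 2))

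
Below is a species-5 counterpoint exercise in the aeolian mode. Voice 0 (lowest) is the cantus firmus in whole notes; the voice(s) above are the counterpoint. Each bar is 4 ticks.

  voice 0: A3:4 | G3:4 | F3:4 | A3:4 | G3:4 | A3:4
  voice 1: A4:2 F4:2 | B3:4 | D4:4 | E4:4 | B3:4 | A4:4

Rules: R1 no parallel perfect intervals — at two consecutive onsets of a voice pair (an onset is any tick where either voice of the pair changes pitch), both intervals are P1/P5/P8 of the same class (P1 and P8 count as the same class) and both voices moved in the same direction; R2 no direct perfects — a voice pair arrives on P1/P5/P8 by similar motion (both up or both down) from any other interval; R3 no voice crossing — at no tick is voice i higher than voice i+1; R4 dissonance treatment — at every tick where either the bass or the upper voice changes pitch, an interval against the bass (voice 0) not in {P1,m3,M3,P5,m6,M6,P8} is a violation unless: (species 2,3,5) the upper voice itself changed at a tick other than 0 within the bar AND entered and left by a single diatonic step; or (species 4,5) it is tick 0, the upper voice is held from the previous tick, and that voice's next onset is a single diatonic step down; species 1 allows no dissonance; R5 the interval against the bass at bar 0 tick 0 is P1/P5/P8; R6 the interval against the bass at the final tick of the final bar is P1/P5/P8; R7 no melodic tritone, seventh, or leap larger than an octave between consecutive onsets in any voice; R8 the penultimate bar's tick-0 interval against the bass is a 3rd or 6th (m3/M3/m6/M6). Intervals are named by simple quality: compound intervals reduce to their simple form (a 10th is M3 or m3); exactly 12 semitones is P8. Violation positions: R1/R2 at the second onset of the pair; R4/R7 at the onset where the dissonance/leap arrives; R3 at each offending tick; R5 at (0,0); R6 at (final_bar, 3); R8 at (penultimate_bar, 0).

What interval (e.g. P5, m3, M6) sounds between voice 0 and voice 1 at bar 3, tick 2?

voice 0=A3 voice 1=E4 -> P5

P5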